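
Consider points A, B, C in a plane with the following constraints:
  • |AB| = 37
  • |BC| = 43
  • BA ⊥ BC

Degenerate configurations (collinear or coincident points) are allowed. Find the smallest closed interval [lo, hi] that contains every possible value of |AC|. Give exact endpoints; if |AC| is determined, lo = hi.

|AC| = √(3218)  (≈ 56.7274)

|AB| ∈ {37}
|BC| ∈ {43}
|AC| ∈ {√(3218)}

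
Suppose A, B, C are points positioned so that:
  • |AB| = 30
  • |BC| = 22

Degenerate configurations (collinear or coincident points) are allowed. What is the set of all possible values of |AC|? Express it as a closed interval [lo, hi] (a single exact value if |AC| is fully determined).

|AB| ∈ {30}
|BC| ∈ {22}
|AC| ∈ [8, 52]

|AC| ∈ [8, 52]  (≈ [8.0000, 52.0000])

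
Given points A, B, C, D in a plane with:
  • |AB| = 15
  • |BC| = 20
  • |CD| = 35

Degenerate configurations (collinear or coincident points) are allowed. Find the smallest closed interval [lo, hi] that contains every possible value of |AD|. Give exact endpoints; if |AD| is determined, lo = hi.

|AB| ∈ {15}
|BC| ∈ {20}
|CD| ∈ {35}
|AC| ∈ [5, 35]
|BD| ∈ [15, 55]
|AD| ∈ [0, 70]

|AD| ∈ [0, 70]  (≈ [0.0000, 70.0000])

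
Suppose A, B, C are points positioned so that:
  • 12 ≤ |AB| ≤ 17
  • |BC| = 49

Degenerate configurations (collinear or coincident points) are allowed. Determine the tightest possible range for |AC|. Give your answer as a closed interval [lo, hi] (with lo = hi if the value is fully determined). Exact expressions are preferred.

|AC| ∈ [32, 66]  (≈ [32.0000, 66.0000])

|AB| ∈ [12, 17]
|BC| ∈ {49}
|AC| ∈ [32, 66]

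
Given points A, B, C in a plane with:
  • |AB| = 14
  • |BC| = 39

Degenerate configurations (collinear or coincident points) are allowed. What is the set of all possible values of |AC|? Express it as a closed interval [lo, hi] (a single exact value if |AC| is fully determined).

|AC| ∈ [25, 53]  (≈ [25.0000, 53.0000])

|AB| ∈ {14}
|BC| ∈ {39}
|AC| ∈ [25, 53]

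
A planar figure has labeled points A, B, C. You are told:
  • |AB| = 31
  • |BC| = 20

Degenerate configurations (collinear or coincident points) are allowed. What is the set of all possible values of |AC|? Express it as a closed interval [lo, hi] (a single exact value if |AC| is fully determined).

|AC| ∈ [11, 51]  (≈ [11.0000, 51.0000])

|AB| ∈ {31}
|BC| ∈ {20}
|AC| ∈ [11, 51]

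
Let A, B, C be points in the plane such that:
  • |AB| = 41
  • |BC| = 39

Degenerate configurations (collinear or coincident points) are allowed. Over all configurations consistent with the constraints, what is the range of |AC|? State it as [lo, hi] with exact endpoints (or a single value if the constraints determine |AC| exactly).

|AC| ∈ [2, 80]  (≈ [2.0000, 80.0000])

|AB| ∈ {41}
|BC| ∈ {39}
|AC| ∈ [2, 80]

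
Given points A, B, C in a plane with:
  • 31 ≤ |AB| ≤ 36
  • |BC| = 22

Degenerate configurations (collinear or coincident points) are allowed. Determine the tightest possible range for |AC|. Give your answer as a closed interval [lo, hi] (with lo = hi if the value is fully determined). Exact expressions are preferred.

|AB| ∈ [31, 36]
|BC| ∈ {22}
|AC| ∈ [9, 58]

|AC| ∈ [9, 58]  (≈ [9.0000, 58.0000])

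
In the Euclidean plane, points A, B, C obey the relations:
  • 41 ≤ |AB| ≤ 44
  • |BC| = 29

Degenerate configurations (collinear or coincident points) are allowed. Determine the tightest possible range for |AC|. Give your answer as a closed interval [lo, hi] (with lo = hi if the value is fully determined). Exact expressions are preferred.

|AB| ∈ [41, 44]
|BC| ∈ {29}
|AC| ∈ [12, 73]

|AC| ∈ [12, 73]  (≈ [12.0000, 73.0000])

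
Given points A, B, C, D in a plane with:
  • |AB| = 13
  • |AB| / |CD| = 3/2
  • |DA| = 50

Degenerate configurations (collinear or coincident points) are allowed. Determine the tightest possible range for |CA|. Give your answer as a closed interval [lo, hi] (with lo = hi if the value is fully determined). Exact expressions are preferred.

|CA| ∈ [124/3, 176/3]  (≈ [41.3333, 58.6667])

|AB| ∈ {13}
|AD| ∈ {50}
|CD| ∈ {26/3}
|BD| ∈ [37, 63]
|AC| ∈ [124/3, 176/3]
|BC| ∈ [85/3, 215/3]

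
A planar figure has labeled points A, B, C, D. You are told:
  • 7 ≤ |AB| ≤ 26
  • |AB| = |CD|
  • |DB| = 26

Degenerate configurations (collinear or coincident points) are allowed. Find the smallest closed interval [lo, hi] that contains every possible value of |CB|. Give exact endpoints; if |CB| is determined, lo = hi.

|AB| ∈ [7, 26]
|BD| ∈ {26}
|CD| ∈ [7, 26]
|AD| ∈ [0, 52]
|BC| ∈ [0, 52]
|AC| ∈ [0, 78]

|CB| ∈ [0, 52]  (≈ [0.0000, 52.0000])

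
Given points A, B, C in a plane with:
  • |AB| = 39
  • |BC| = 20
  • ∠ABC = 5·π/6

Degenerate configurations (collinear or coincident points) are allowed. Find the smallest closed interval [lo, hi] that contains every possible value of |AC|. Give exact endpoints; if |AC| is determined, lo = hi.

|AC| = √(780·√(3) + 1921)  (≈ 57.2014)

|AB| ∈ {39}
|BC| ∈ {20}
|AC| ∈ {√(780·√(3) + 1921)}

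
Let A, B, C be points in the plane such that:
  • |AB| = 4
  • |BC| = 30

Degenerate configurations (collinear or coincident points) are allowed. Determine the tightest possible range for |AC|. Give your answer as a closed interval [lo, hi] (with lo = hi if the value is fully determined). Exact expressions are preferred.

|AB| ∈ {4}
|BC| ∈ {30}
|AC| ∈ [26, 34]

|AC| ∈ [26, 34]  (≈ [26.0000, 34.0000])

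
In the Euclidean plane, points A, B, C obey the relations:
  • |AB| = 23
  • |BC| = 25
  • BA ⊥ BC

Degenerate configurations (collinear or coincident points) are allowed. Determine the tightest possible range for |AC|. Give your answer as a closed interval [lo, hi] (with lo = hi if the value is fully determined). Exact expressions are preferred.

|AB| ∈ {23}
|BC| ∈ {25}
|AC| ∈ {√(1154)}

|AC| = √(1154)  (≈ 33.9706)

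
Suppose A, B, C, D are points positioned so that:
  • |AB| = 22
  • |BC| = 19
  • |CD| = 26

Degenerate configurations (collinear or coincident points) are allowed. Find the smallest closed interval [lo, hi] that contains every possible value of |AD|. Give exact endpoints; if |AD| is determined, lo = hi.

|AB| ∈ {22}
|BC| ∈ {19}
|CD| ∈ {26}
|AC| ∈ [3, 41]
|BD| ∈ [7, 45]
|AD| ∈ [0, 67]

|AD| ∈ [0, 67]  (≈ [0.0000, 67.0000])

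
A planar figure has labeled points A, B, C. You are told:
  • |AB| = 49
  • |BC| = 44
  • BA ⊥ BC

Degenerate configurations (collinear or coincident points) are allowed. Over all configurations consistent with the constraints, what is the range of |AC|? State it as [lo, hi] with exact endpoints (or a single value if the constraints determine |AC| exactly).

|AB| ∈ {49}
|BC| ∈ {44}
|AC| ∈ {√(4337)}

|AC| = √(4337)  (≈ 65.8559)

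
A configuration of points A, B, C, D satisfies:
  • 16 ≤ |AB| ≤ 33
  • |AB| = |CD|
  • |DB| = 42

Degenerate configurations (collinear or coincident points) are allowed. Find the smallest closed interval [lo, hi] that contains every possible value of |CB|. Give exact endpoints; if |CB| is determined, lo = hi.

|AB| ∈ [16, 33]
|BD| ∈ {42}
|CD| ∈ [16, 33]
|AD| ∈ [9, 75]
|BC| ∈ [9, 75]
|AC| ∈ [0, 108]

|CB| ∈ [9, 75]  (≈ [9.0000, 75.0000])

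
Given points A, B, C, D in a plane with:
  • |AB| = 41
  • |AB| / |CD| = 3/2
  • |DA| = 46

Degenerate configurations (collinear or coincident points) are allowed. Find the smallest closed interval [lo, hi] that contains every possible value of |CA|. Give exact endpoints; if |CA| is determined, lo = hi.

|AB| ∈ {41}
|AD| ∈ {46}
|CD| ∈ {82/3}
|BD| ∈ [5, 87]
|AC| ∈ [56/3, 220/3]
|BC| ∈ [0, 343/3]

|CA| ∈ [56/3, 220/3]  (≈ [18.6667, 73.3333])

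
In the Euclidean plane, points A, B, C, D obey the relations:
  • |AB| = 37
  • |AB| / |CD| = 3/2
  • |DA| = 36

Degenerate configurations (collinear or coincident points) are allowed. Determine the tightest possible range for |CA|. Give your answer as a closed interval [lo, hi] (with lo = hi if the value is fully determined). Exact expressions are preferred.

|AB| ∈ {37}
|AD| ∈ {36}
|CD| ∈ {74/3}
|BD| ∈ [1, 73]
|AC| ∈ [34/3, 182/3]
|BC| ∈ [0, 293/3]

|CA| ∈ [34/3, 182/3]  (≈ [11.3333, 60.6667])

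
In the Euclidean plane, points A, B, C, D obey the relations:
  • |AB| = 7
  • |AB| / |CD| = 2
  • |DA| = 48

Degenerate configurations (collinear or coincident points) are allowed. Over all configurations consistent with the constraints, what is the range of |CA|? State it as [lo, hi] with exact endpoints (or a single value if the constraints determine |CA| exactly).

|CA| ∈ [89/2, 103/2]  (≈ [44.5000, 51.5000])

|AB| ∈ {7}
|AD| ∈ {48}
|CD| ∈ {7/2}
|BD| ∈ [41, 55]
|AC| ∈ [89/2, 103/2]
|BC| ∈ [75/2, 117/2]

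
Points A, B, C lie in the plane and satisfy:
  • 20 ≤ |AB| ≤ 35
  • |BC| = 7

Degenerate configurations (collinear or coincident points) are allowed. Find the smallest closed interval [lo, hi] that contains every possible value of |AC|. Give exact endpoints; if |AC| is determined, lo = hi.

|AB| ∈ [20, 35]
|BC| ∈ {7}
|AC| ∈ [13, 42]

|AC| ∈ [13, 42]  (≈ [13.0000, 42.0000])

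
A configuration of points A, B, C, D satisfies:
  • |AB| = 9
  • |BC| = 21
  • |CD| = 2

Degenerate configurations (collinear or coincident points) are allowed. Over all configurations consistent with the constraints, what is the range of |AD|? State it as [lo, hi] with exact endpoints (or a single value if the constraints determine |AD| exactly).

|AB| ∈ {9}
|BC| ∈ {21}
|CD| ∈ {2}
|AC| ∈ [12, 30]
|BD| ∈ [19, 23]
|AD| ∈ [10, 32]

|AD| ∈ [10, 32]  (≈ [10.0000, 32.0000])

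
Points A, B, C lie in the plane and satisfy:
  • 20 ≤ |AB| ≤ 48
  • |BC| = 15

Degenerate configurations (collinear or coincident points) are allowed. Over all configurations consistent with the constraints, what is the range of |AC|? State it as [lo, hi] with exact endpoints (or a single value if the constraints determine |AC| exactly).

|AC| ∈ [5, 63]  (≈ [5.0000, 63.0000])

|AB| ∈ [20, 48]
|BC| ∈ {15}
|AC| ∈ [5, 63]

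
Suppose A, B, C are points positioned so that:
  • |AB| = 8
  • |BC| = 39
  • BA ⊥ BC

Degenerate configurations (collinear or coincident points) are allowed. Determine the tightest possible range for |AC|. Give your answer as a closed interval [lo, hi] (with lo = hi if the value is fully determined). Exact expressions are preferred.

|AC| = √(1585)  (≈ 39.8121)

|AB| ∈ {8}
|BC| ∈ {39}
|AC| ∈ {√(1585)}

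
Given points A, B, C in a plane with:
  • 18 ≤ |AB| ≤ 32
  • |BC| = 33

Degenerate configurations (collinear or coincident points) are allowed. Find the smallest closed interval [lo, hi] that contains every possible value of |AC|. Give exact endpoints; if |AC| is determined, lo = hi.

|AC| ∈ [1, 65]  (≈ [1.0000, 65.0000])

|AB| ∈ [18, 32]
|BC| ∈ {33}
|AC| ∈ [1, 65]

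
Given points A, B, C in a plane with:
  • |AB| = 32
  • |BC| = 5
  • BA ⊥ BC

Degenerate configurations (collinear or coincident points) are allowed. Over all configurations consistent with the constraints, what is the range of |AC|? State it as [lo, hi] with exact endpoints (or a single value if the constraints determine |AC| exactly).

|AB| ∈ {32}
|BC| ∈ {5}
|AC| ∈ {√(1049)}

|AC| = √(1049)  (≈ 32.3883)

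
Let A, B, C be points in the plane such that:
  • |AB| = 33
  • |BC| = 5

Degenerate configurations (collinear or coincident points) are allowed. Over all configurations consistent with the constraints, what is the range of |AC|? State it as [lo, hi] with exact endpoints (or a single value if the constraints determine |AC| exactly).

|AC| ∈ [28, 38]  (≈ [28.0000, 38.0000])

|AB| ∈ {33}
|BC| ∈ {5}
|AC| ∈ [28, 38]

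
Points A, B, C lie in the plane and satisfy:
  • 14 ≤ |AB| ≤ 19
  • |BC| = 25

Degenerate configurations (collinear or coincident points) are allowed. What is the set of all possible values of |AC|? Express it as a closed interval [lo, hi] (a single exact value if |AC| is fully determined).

|AC| ∈ [6, 44]  (≈ [6.0000, 44.0000])

|AB| ∈ [14, 19]
|BC| ∈ {25}
|AC| ∈ [6, 44]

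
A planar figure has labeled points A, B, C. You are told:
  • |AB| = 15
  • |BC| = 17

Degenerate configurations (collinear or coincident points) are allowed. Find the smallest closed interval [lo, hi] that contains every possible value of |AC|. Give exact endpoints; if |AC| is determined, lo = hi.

|AB| ∈ {15}
|BC| ∈ {17}
|AC| ∈ [2, 32]

|AC| ∈ [2, 32]  (≈ [2.0000, 32.0000])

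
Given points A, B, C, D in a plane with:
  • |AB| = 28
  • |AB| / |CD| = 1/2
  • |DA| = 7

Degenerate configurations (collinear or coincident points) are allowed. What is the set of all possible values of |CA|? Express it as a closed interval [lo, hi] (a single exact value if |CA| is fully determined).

|CA| ∈ [49, 63]  (≈ [49.0000, 63.0000])

|AB| ∈ {28}
|AD| ∈ {7}
|CD| ∈ {56}
|BD| ∈ [21, 35]
|AC| ∈ [49, 63]
|BC| ∈ [21, 91]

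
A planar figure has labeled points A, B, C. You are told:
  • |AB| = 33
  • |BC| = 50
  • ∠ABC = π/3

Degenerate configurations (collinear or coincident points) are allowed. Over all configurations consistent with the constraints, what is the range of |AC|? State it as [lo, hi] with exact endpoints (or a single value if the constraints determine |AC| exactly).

|AB| ∈ {33}
|BC| ∈ {50}
|AC| ∈ {√(1939)}

|AC| = √(1939)  (≈ 44.0341)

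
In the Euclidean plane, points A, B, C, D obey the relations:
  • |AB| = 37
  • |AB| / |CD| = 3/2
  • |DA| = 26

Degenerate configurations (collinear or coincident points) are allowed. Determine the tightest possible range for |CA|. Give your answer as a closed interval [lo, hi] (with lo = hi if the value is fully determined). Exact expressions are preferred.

|AB| ∈ {37}
|AD| ∈ {26}
|CD| ∈ {74/3}
|BD| ∈ [11, 63]
|AC| ∈ [4/3, 152/3]
|BC| ∈ [0, 263/3]

|CA| ∈ [4/3, 152/3]  (≈ [1.3333, 50.6667])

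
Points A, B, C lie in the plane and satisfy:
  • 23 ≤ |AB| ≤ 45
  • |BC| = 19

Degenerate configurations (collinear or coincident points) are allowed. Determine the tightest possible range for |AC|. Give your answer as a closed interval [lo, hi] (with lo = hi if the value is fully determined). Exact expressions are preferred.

|AC| ∈ [4, 64]  (≈ [4.0000, 64.0000])

|AB| ∈ [23, 45]
|BC| ∈ {19}
|AC| ∈ [4, 64]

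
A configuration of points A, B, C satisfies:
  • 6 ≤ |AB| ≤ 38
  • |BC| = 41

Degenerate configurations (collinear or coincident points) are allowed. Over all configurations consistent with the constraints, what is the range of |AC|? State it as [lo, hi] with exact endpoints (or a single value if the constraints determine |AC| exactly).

|AC| ∈ [3, 79]  (≈ [3.0000, 79.0000])

|AB| ∈ [6, 38]
|BC| ∈ {41}
|AC| ∈ [3, 79]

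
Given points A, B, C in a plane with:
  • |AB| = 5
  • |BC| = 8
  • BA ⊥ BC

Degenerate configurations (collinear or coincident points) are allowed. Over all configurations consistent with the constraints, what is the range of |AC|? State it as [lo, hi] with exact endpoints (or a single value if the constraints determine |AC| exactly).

|AC| = √(89)  (≈ 9.4340)

|AB| ∈ {5}
|BC| ∈ {8}
|AC| ∈ {√(89)}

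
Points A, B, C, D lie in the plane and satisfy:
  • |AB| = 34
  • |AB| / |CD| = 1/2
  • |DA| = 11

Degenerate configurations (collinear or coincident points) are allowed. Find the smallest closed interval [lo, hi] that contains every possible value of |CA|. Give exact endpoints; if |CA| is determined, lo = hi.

|CA| ∈ [57, 79]  (≈ [57.0000, 79.0000])

|AB| ∈ {34}
|AD| ∈ {11}
|CD| ∈ {68}
|BD| ∈ [23, 45]
|AC| ∈ [57, 79]
|BC| ∈ [23, 113]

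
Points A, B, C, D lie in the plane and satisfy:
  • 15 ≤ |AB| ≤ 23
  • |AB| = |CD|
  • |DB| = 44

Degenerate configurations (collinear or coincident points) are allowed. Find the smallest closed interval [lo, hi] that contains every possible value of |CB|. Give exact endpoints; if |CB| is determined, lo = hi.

|AB| ∈ [15, 23]
|BD| ∈ {44}
|CD| ∈ [15, 23]
|AD| ∈ [21, 67]
|BC| ∈ [21, 67]
|AC| ∈ [0, 90]

|CB| ∈ [21, 67]  (≈ [21.0000, 67.0000])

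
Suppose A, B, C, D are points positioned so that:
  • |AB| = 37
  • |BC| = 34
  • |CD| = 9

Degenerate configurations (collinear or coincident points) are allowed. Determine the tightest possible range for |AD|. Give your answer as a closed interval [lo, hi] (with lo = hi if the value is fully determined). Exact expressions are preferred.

|AB| ∈ {37}
|BC| ∈ {34}
|CD| ∈ {9}
|AC| ∈ [3, 71]
|BD| ∈ [25, 43]
|AD| ∈ [0, 80]

|AD| ∈ [0, 80]  (≈ [0.0000, 80.0000])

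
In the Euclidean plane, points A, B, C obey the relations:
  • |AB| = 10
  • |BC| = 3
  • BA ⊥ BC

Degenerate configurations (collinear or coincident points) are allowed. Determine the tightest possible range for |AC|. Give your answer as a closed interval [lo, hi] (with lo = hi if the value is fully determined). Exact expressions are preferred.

|AC| = √(109)  (≈ 10.4403)

|AB| ∈ {10}
|BC| ∈ {3}
|AC| ∈ {√(109)}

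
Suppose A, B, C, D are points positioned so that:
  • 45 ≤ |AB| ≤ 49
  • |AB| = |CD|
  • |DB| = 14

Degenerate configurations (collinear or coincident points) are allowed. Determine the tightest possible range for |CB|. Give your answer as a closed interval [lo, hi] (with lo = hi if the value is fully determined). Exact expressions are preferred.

|CB| ∈ [31, 63]  (≈ [31.0000, 63.0000])

|AB| ∈ [45, 49]
|BD| ∈ {14}
|CD| ∈ [45, 49]
|AD| ∈ [31, 63]
|BC| ∈ [31, 63]
|AC| ∈ [0, 112]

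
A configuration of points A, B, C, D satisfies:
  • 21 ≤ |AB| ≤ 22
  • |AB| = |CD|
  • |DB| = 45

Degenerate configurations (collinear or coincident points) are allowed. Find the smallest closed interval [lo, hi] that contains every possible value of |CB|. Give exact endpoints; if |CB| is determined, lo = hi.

|AB| ∈ [21, 22]
|BD| ∈ {45}
|CD| ∈ [21, 22]
|AD| ∈ [23, 67]
|BC| ∈ [23, 67]
|AC| ∈ [1, 89]

|CB| ∈ [23, 67]  (≈ [23.0000, 67.0000])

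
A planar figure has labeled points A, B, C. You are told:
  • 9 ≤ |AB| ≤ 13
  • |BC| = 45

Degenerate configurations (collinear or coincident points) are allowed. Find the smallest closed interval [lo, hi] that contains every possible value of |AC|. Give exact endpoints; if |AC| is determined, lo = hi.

|AB| ∈ [9, 13]
|BC| ∈ {45}
|AC| ∈ [32, 58]

|AC| ∈ [32, 58]  (≈ [32.0000, 58.0000])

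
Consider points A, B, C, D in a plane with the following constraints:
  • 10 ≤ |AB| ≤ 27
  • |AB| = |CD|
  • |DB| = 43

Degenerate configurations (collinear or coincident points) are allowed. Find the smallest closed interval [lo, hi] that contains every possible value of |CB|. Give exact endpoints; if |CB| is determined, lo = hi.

|CB| ∈ [16, 70]  (≈ [16.0000, 70.0000])

|AB| ∈ [10, 27]
|BD| ∈ {43}
|CD| ∈ [10, 27]
|AD| ∈ [16, 70]
|BC| ∈ [16, 70]
|AC| ∈ [0, 97]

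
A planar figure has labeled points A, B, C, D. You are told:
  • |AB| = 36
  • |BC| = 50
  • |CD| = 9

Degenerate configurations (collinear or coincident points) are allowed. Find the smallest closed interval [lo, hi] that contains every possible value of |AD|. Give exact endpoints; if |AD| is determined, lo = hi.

|AD| ∈ [5, 95]  (≈ [5.0000, 95.0000])

|AB| ∈ {36}
|BC| ∈ {50}
|CD| ∈ {9}
|AC| ∈ [14, 86]
|BD| ∈ [41, 59]
|AD| ∈ [5, 95]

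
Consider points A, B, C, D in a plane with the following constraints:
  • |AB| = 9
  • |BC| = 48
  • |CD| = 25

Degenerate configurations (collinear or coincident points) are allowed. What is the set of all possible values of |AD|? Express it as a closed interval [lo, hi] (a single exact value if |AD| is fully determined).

|AB| ∈ {9}
|BC| ∈ {48}
|CD| ∈ {25}
|AC| ∈ [39, 57]
|BD| ∈ [23, 73]
|AD| ∈ [14, 82]

|AD| ∈ [14, 82]  (≈ [14.0000, 82.0000])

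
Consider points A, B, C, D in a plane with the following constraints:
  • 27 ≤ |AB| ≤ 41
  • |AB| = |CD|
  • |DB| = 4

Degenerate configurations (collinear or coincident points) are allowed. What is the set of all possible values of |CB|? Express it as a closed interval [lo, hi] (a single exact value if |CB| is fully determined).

|AB| ∈ [27, 41]
|BD| ∈ {4}
|CD| ∈ [27, 41]
|AD| ∈ [23, 45]
|BC| ∈ [23, 45]
|AC| ∈ [0, 86]

|CB| ∈ [23, 45]  (≈ [23.0000, 45.0000])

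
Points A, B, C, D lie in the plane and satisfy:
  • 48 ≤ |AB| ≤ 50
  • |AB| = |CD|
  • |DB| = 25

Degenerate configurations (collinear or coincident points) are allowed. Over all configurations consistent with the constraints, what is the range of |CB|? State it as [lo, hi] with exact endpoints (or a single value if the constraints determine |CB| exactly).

|CB| ∈ [23, 75]  (≈ [23.0000, 75.0000])

|AB| ∈ [48, 50]
|BD| ∈ {25}
|CD| ∈ [48, 50]
|AD| ∈ [23, 75]
|BC| ∈ [23, 75]
|AC| ∈ [0, 125]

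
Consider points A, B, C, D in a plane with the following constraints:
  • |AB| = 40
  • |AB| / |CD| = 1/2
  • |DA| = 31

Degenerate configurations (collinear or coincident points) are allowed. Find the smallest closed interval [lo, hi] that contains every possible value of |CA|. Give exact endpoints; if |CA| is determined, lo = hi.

|CA| ∈ [49, 111]  (≈ [49.0000, 111.0000])

|AB| ∈ {40}
|AD| ∈ {31}
|CD| ∈ {80}
|BD| ∈ [9, 71]
|AC| ∈ [49, 111]
|BC| ∈ [9, 151]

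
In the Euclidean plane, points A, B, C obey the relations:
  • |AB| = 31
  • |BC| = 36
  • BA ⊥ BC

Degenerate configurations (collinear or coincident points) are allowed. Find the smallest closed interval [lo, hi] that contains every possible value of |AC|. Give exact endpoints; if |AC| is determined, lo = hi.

|AC| = √(2257)  (≈ 47.5079)

|AB| ∈ {31}
|BC| ∈ {36}
|AC| ∈ {√(2257)}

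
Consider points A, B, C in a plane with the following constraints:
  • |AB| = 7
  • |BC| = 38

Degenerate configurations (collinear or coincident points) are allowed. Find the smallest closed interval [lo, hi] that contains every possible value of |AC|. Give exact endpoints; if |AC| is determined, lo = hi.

|AB| ∈ {7}
|BC| ∈ {38}
|AC| ∈ [31, 45]

|AC| ∈ [31, 45]  (≈ [31.0000, 45.0000])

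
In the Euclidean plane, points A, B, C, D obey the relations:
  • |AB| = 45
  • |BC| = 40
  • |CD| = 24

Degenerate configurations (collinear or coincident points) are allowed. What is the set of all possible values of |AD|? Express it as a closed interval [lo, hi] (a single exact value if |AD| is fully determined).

|AD| ∈ [0, 109]  (≈ [0.0000, 109.0000])

|AB| ∈ {45}
|BC| ∈ {40}
|CD| ∈ {24}
|AC| ∈ [5, 85]
|BD| ∈ [16, 64]
|AD| ∈ [0, 109]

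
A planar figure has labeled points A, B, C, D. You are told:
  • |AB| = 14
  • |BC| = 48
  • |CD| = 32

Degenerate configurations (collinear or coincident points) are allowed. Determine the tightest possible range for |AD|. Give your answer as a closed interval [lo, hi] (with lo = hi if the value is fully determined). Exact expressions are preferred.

|AB| ∈ {14}
|BC| ∈ {48}
|CD| ∈ {32}
|AC| ∈ [34, 62]
|BD| ∈ [16, 80]
|AD| ∈ [2, 94]

|AD| ∈ [2, 94]  (≈ [2.0000, 94.0000])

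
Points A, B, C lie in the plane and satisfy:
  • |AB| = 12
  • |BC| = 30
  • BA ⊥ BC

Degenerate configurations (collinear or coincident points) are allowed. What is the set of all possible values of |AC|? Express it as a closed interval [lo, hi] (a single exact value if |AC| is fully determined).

|AB| ∈ {12}
|BC| ∈ {30}
|AC| ∈ {6·√(29)}

|AC| = 6·√(29)  (≈ 32.3110)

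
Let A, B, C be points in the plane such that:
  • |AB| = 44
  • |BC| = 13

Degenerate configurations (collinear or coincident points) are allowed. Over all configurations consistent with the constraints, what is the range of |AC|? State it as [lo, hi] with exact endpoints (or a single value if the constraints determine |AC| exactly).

|AB| ∈ {44}
|BC| ∈ {13}
|AC| ∈ [31, 57]

|AC| ∈ [31, 57]  (≈ [31.0000, 57.0000])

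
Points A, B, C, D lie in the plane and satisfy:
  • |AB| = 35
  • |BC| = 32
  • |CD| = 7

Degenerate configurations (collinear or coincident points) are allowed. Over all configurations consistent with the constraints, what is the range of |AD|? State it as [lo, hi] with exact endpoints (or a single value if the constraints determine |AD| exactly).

|AB| ∈ {35}
|BC| ∈ {32}
|CD| ∈ {7}
|AC| ∈ [3, 67]
|BD| ∈ [25, 39]
|AD| ∈ [0, 74]

|AD| ∈ [0, 74]  (≈ [0.0000, 74.0000])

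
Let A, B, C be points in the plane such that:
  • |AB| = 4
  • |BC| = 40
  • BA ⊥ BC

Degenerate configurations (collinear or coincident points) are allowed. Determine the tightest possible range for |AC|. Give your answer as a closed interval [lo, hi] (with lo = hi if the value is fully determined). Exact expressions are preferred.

|AC| = 4·√(101)  (≈ 40.1995)

|AB| ∈ {4}
|BC| ∈ {40}
|AC| ∈ {4·√(101)}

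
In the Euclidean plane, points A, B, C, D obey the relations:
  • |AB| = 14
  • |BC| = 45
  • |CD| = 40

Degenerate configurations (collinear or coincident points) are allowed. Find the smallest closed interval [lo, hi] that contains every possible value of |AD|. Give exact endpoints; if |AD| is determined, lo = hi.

|AD| ∈ [0, 99]  (≈ [0.0000, 99.0000])

|AB| ∈ {14}
|BC| ∈ {45}
|CD| ∈ {40}
|AC| ∈ [31, 59]
|BD| ∈ [5, 85]
|AD| ∈ [0, 99]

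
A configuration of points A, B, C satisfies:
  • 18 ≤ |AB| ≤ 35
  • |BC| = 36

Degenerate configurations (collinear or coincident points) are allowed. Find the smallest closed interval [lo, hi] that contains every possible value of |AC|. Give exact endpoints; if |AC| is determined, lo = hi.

|AB| ∈ [18, 35]
|BC| ∈ {36}
|AC| ∈ [1, 71]

|AC| ∈ [1, 71]  (≈ [1.0000, 71.0000])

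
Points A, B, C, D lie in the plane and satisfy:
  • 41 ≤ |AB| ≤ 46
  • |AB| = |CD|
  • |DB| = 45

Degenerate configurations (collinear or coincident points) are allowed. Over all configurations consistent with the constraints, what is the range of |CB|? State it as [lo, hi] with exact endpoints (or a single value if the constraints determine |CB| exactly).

|CB| ∈ [0, 91]  (≈ [0.0000, 91.0000])

|AB| ∈ [41, 46]
|BD| ∈ {45}
|CD| ∈ [41, 46]
|AD| ∈ [0, 91]
|BC| ∈ [0, 91]
|AC| ∈ [0, 137]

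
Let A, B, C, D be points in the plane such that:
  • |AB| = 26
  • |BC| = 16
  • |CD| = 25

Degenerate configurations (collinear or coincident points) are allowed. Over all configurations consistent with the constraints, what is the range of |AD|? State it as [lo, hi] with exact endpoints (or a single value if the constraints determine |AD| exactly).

|AB| ∈ {26}
|BC| ∈ {16}
|CD| ∈ {25}
|AC| ∈ [10, 42]
|BD| ∈ [9, 41]
|AD| ∈ [0, 67]

|AD| ∈ [0, 67]  (≈ [0.0000, 67.0000])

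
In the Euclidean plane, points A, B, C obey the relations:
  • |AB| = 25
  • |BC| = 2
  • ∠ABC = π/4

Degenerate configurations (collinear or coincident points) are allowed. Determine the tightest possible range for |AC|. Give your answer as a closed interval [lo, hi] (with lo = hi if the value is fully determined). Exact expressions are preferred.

|AB| ∈ {25}
|BC| ∈ {2}
|AC| ∈ {√(629 - 50·√(2))}

|AC| = √(629 - 50·√(2))  (≈ 23.6281)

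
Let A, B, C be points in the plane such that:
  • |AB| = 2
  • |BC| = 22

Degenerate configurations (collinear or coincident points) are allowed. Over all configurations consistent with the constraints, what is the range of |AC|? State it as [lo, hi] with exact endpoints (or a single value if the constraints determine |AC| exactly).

|AC| ∈ [20, 24]  (≈ [20.0000, 24.0000])

|AB| ∈ {2}
|BC| ∈ {22}
|AC| ∈ [20, 24]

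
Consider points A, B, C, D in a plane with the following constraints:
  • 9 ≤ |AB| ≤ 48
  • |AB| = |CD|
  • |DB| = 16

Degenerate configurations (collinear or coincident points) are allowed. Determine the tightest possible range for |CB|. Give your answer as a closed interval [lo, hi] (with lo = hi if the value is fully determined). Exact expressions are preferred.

|AB| ∈ [9, 48]
|BD| ∈ {16}
|CD| ∈ [9, 48]
|AD| ∈ [0, 64]
|BC| ∈ [0, 64]
|AC| ∈ [0, 112]

|CB| ∈ [0, 64]  (≈ [0.0000, 64.0000])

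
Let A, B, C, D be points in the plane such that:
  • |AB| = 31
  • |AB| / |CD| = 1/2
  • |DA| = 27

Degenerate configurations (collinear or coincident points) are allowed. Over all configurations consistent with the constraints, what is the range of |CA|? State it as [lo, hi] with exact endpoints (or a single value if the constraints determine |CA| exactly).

|CA| ∈ [35, 89]  (≈ [35.0000, 89.0000])

|AB| ∈ {31}
|AD| ∈ {27}
|CD| ∈ {62}
|BD| ∈ [4, 58]
|AC| ∈ [35, 89]
|BC| ∈ [4, 120]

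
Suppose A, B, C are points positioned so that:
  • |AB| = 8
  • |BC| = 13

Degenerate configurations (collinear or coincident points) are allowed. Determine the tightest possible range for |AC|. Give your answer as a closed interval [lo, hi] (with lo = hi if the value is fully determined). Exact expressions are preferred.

|AB| ∈ {8}
|BC| ∈ {13}
|AC| ∈ [5, 21]

|AC| ∈ [5, 21]  (≈ [5.0000, 21.0000])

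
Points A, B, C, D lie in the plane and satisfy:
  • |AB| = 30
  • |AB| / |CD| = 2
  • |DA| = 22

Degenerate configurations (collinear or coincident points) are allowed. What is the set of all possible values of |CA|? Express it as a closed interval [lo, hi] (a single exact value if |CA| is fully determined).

|CA| ∈ [7, 37]  (≈ [7.0000, 37.0000])

|AB| ∈ {30}
|AD| ∈ {22}
|CD| ∈ {15}
|BD| ∈ [8, 52]
|AC| ∈ [7, 37]
|BC| ∈ [0, 67]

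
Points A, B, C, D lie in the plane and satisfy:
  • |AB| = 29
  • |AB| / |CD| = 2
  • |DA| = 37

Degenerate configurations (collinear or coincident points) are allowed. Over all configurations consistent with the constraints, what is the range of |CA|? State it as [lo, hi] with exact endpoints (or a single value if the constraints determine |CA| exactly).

|AB| ∈ {29}
|AD| ∈ {37}
|CD| ∈ {29/2}
|BD| ∈ [8, 66]
|AC| ∈ [45/2, 103/2]
|BC| ∈ [0, 161/2]

|CA| ∈ [45/2, 103/2]  (≈ [22.5000, 51.5000])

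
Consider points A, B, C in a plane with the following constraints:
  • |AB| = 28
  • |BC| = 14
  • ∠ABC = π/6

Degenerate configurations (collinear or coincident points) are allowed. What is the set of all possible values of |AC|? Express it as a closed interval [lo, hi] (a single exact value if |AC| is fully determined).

|AB| ∈ {28}
|BC| ∈ {14}
|AC| ∈ {14·√(5 - 2·√(3))}

|AC| = 14·√(5 - 2·√(3))  (≈ 17.3504)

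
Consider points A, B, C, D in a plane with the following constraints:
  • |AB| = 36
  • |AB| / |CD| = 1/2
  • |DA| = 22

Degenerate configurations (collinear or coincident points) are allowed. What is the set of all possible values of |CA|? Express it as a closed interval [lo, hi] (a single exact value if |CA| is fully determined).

|AB| ∈ {36}
|AD| ∈ {22}
|CD| ∈ {72}
|BD| ∈ [14, 58]
|AC| ∈ [50, 94]
|BC| ∈ [14, 130]

|CA| ∈ [50, 94]  (≈ [50.0000, 94.0000])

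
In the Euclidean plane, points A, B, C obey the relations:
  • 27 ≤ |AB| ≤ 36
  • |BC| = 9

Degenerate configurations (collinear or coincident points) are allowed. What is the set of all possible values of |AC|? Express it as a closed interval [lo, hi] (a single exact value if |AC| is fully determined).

|AC| ∈ [18, 45]  (≈ [18.0000, 45.0000])

|AB| ∈ [27, 36]
|BC| ∈ {9}
|AC| ∈ [18, 45]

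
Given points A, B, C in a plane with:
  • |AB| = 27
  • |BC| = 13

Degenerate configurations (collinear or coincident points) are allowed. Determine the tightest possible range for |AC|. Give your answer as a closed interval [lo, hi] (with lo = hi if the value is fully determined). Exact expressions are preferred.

|AC| ∈ [14, 40]  (≈ [14.0000, 40.0000])

|AB| ∈ {27}
|BC| ∈ {13}
|AC| ∈ [14, 40]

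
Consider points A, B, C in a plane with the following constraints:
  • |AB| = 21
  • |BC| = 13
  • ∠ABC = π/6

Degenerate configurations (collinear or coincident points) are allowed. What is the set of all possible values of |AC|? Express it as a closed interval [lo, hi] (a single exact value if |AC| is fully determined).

|AB| ∈ {21}
|BC| ∈ {13}
|AC| ∈ {√(610 - 273·√(3))}

|AC| = √(610 - 273·√(3))  (≈ 11.7111)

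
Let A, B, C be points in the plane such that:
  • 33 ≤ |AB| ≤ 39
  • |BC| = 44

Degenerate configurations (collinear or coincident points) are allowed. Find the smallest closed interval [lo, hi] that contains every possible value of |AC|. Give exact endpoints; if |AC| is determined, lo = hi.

|AB| ∈ [33, 39]
|BC| ∈ {44}
|AC| ∈ [5, 83]

|AC| ∈ [5, 83]  (≈ [5.0000, 83.0000])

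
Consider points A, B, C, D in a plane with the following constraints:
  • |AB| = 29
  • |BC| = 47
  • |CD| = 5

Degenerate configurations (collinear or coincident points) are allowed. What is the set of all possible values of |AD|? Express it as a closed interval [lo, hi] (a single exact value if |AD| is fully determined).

|AB| ∈ {29}
|BC| ∈ {47}
|CD| ∈ {5}
|AC| ∈ [18, 76]
|BD| ∈ [42, 52]
|AD| ∈ [13, 81]

|AD| ∈ [13, 81]  (≈ [13.0000, 81.0000])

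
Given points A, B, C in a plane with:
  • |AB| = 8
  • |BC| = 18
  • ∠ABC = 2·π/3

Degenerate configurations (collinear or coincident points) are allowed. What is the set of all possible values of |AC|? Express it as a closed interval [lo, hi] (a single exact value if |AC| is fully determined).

|AB| ∈ {8}
|BC| ∈ {18}
|AC| ∈ {2·√(133)}

|AC| = 2·√(133)  (≈ 23.0651)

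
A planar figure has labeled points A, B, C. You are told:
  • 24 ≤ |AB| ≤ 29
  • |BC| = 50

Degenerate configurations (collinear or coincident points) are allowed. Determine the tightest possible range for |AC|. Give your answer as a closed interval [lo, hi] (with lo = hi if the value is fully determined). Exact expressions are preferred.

|AB| ∈ [24, 29]
|BC| ∈ {50}
|AC| ∈ [21, 79]

|AC| ∈ [21, 79]  (≈ [21.0000, 79.0000])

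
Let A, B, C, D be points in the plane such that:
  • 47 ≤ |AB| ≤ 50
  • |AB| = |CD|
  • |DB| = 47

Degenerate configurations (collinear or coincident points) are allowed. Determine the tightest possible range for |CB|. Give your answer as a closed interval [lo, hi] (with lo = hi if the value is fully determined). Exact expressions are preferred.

|AB| ∈ [47, 50]
|BD| ∈ {47}
|CD| ∈ [47, 50]
|AD| ∈ [0, 97]
|BC| ∈ [0, 97]
|AC| ∈ [0, 147]

|CB| ∈ [0, 97]  (≈ [0.0000, 97.0000])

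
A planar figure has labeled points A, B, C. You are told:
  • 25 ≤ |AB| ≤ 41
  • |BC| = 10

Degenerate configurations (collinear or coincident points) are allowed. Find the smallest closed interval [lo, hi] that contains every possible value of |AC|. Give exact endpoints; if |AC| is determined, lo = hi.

|AC| ∈ [15, 51]  (≈ [15.0000, 51.0000])

|AB| ∈ [25, 41]
|BC| ∈ {10}
|AC| ∈ [15, 51]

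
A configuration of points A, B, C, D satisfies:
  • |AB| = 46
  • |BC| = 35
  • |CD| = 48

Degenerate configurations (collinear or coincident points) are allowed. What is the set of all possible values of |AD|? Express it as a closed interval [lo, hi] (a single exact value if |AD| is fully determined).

|AD| ∈ [0, 129]  (≈ [0.0000, 129.0000])

|AB| ∈ {46}
|BC| ∈ {35}
|CD| ∈ {48}
|AC| ∈ [11, 81]
|BD| ∈ [13, 83]
|AD| ∈ [0, 129]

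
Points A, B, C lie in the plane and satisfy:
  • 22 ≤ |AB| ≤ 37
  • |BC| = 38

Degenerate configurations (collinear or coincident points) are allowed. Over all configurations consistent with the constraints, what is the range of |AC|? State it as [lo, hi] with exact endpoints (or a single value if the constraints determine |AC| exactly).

|AB| ∈ [22, 37]
|BC| ∈ {38}
|AC| ∈ [1, 75]

|AC| ∈ [1, 75]  (≈ [1.0000, 75.0000])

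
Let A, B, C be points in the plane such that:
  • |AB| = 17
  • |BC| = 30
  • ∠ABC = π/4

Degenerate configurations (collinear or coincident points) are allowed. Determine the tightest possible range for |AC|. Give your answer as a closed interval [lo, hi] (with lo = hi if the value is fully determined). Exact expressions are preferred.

|AB| ∈ {17}
|BC| ∈ {30}
|AC| ∈ {√(1189 - 510·√(2))}

|AC| = √(1189 - 510·√(2))  (≈ 21.6276)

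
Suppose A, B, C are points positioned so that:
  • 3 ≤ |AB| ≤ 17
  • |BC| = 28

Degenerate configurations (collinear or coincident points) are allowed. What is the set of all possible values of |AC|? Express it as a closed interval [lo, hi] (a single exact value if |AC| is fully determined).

|AC| ∈ [11, 45]  (≈ [11.0000, 45.0000])

|AB| ∈ [3, 17]
|BC| ∈ {28}
|AC| ∈ [11, 45]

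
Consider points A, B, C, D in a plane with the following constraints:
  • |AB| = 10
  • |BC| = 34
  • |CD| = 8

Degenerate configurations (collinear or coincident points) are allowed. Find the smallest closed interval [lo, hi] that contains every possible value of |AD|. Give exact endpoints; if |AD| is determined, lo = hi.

|AB| ∈ {10}
|BC| ∈ {34}
|CD| ∈ {8}
|AC| ∈ [24, 44]
|BD| ∈ [26, 42]
|AD| ∈ [16, 52]

|AD| ∈ [16, 52]  (≈ [16.0000, 52.0000])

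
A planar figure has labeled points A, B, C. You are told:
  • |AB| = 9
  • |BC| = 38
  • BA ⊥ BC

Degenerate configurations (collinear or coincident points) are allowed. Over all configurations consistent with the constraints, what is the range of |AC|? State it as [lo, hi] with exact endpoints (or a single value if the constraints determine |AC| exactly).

|AC| = 5·√(61)  (≈ 39.0512)

|AB| ∈ {9}
|BC| ∈ {38}
|AC| ∈ {5·√(61)}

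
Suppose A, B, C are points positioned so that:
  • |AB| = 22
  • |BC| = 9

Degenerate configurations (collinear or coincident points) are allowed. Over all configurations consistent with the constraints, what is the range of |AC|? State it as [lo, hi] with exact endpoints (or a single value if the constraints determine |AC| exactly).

|AB| ∈ {22}
|BC| ∈ {9}
|AC| ∈ [13, 31]

|AC| ∈ [13, 31]  (≈ [13.0000, 31.0000])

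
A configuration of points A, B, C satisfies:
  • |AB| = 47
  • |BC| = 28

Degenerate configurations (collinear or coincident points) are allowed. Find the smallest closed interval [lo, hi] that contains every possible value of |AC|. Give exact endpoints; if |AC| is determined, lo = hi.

|AC| ∈ [19, 75]  (≈ [19.0000, 75.0000])

|AB| ∈ {47}
|BC| ∈ {28}
|AC| ∈ [19, 75]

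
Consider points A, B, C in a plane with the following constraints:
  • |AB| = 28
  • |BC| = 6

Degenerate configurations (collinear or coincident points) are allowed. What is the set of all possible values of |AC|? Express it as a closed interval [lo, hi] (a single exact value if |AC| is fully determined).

|AB| ∈ {28}
|BC| ∈ {6}
|AC| ∈ [22, 34]

|AC| ∈ [22, 34]  (≈ [22.0000, 34.0000])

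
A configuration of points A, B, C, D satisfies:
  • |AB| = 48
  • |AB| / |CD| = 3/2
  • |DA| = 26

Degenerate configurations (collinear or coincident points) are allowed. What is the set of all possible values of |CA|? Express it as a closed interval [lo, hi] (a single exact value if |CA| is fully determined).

|CA| ∈ [6, 58]  (≈ [6.0000, 58.0000])

|AB| ∈ {48}
|AD| ∈ {26}
|CD| ∈ {32}
|BD| ∈ [22, 74]
|AC| ∈ [6, 58]
|BC| ∈ [0, 106]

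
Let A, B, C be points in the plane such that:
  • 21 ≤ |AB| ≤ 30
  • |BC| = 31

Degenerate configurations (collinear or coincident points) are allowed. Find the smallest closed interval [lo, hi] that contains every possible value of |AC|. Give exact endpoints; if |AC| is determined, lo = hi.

|AB| ∈ [21, 30]
|BC| ∈ {31}
|AC| ∈ [1, 61]

|AC| ∈ [1, 61]  (≈ [1.0000, 61.0000])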